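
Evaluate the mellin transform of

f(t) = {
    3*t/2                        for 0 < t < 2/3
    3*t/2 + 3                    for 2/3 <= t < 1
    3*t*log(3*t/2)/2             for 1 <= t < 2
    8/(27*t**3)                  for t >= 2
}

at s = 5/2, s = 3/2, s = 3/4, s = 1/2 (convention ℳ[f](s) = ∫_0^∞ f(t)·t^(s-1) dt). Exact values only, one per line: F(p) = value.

F(5/2) = -904*sqrt(2)/1323 - 3*log(3)/7 - 8*sqrt(6)/45 + 3*log(2)/7 + 429/245 + 24*sqrt(2)*log(3)/7
F(3/2) = -1844*sqrt(2)/2025 - 4*sqrt(6)/9 - 3*log(3)/5 + 3*log(2)/5 + 71/25 + 12*sqrt(2)*log(3)/5
F(3/4) = -4*2**(3/4)*3**(1/4)/3 - 11468*2**(3/4)/11907 - 6*log(3)/7 + 6*log(2)/7 + 12*2**(3/4)*log(3)/7 + 262/49
F(1/2) = -2*sqrt(6) - 178*sqrt(2)/135 + log(2*3**(-1 + 2*sqrt(2))) + 23/3

undo the common scale on t: t on [0, 1); t + 3 on [1, 3/2); t*log(t) on [3/2, 3); …
cuts at 2/3, 1, 2: linearity sums the 4 kernel integrals
on [0, 2/3): add ∫ 3*t/2·t^(s-1) dt
on [2/3, 1): add ∫ (3*t/2 + 3)·t^(s-1) dt
∫ 3*t*log(3*t/2)/2·t^(s-1) over [1, 2)
segment [2, ∞) carries 8/(27*t**3); integrate it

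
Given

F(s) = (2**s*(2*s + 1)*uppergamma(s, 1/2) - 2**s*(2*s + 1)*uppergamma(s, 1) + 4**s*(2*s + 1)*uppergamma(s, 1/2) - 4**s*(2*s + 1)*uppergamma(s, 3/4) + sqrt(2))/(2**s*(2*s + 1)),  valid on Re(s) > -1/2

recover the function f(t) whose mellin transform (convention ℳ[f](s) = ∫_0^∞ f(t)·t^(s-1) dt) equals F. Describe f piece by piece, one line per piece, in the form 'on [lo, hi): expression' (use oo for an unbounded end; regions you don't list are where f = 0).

on [0, 1/2): sqrt(t)
on [1/2, 1): exp(-t)
on [1, 3/2): exp(-t/2)

the 3 pieces separated at 1/2, 1 each add one integral
segment [0, 1/2) carries sqrt(t); integrate it
for t in [1/2, 1): the term is ∫ exp(-t)·t^(s-1)
piece [1, 3/2): integrate exp(-t/2) against the kernel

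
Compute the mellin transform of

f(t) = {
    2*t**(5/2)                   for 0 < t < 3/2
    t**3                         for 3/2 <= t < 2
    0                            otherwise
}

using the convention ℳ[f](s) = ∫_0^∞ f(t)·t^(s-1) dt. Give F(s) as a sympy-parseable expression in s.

breakpoints 3/2: one integral from each of the 2 segments
segment 0 to 3/2 holds 2*t**(5/2); add its integral
on [3/2, 2): add ∫ t**3·t^(s-1) dt

(2**(s + 3)*(2*s + 5) + 4*(3/2)**(s + 5/2)*(s + 3) - (3/2)**(s + 3)*(2*s + 5))/((s + 3)*(2*s + 5))
  Re(s) > -5/2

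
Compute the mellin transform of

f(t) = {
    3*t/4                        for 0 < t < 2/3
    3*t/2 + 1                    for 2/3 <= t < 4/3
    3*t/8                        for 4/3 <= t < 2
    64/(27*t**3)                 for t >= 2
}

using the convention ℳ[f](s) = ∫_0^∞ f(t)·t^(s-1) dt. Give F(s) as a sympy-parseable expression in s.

(270*2**s*s*(s - 3) + 108*2**s*(s - 3) + 81*3**s*s*(s - 3) - 32*3**s*s*(s + 1) - 162*s*(s - 3) - 108*s + 324)/(108*(3/2)**s*s*(s - 3)*(s + 1))
  -1 < Re(s) < 3

back out the common scale on t: t/2 on [0, 1); t + 1 on [1, 2); t/4 on [2, 3); …
strip the common scale on t: t on [0, 1/2); 2*t + 1 on [1/2, 1); t/2 on [1, 3/2); …
breakpoints 2/3, 4/3, 2: one integral from each of the 4 segments
∫ over [0, 2/3) of 3*t/4·t^(s-1) joins the sum
[2/3, 4/3) adds the kernel integral of (3*t/2 + 1)
∫ over [4/3, 2) of 3*t/8·t^(s-1) joins the sum
on [2, ∞) integrate f = 64/(27*t**3) against the kernel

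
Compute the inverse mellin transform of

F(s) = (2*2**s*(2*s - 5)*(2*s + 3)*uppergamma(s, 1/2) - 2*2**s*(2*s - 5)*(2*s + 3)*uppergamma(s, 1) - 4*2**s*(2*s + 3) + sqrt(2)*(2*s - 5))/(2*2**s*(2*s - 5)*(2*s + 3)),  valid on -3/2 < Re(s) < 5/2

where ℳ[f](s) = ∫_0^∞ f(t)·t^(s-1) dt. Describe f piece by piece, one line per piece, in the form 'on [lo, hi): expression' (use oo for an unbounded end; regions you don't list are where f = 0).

on [0, 1/2): t**(3/2)
on [1/2, 1): exp(-t)
on [1, oo): t**(-5/2)

linearity at 1/2, 1 turns ℳ[f](s) into 3 summed integrals
segment [0, 1/2) carries t**(3/2); integrate it
segment [1/2, 1) carries exp(-t); integrate it
[1, ∞) adds the kernel integral of t**(-5/2)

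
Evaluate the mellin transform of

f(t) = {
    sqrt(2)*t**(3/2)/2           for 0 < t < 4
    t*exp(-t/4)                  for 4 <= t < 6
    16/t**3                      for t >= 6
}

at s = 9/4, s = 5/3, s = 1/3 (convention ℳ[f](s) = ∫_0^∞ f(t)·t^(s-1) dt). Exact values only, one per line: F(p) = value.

back out the shared t-power: sqrt(2)*sqrt(t)/2 on [0, 4); exp(-t/4) on [4, 6); 16/t**4 on [6, ∞)
undo the common scale on t: sqrt(t) on [0, 2); exp(-t/2) on [2, 3); t**(-4) on [3, ∞)
f breaks at 4, 6 into 3 integrals to sum
segment [0, 4) carries sqrt(2)*t**(3/2)/2; integrate it
on [4, 6): add ∫ t*exp(-t/4)·t^(s-1) dt
segment [6, ∞) carries 16/t**3; integrate it

F(9/4) = -64*sqrt(2)*uppergamma(13/4, 3/2) + 32*6**(1/4)/9 + 512/15 + 64*sqrt(2)*uppergamma(13/4, 1)
F(5/3) = -32*2**(1/3)*uppergamma(8/3, 3/2) + 6**(2/3)/3 + 192*2**(5/6)/19 + 32*2**(1/3)*uppergamma(8/3, 1)
F(1/3) = -4*2**(2/3)*uppergamma(4/3, 3/2) + 6**(1/3)/36 + 4*2**(2/3)*uppergamma(4/3, 1) + 48*2**(1/6)/11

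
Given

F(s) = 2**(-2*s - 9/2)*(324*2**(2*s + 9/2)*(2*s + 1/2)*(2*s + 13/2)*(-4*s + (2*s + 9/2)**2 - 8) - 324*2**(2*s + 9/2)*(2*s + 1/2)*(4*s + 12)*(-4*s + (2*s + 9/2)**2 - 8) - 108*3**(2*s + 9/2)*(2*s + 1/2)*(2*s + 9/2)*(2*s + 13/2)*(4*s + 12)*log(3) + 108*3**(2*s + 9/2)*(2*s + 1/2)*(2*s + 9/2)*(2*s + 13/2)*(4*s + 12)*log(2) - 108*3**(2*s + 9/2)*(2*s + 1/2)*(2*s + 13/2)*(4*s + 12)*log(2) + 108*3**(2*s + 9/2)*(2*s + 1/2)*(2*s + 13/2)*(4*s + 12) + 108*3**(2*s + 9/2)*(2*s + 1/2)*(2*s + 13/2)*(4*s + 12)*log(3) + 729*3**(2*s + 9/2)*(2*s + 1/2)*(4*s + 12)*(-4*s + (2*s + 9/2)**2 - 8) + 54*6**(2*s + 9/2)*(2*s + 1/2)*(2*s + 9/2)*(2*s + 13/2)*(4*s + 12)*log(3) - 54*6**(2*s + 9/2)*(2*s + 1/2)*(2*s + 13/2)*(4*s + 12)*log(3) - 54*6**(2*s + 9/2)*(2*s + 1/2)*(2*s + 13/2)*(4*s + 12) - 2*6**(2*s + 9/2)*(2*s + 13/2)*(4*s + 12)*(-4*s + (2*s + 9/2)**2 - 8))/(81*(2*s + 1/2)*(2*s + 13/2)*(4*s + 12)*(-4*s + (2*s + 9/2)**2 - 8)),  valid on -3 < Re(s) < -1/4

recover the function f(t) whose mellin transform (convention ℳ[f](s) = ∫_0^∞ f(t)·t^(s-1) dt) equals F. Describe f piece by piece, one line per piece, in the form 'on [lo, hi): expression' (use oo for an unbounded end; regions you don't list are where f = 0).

the shared t-power comes off first: t on [0, 1); 2*t**(5/4) on [1, 9/4); log(sqrt(t))/t**(1/4) on [9/4, 9); …
remove the power substitution first: t**2 on [0, 1); 2*t**(5/2) on [1, 3/2); log(t)/sqrt(t) on [3/2, 3); …
remove the shared t-power first: t**(3/2) on [0, 1); 2*t**2 on [1, 3/2); log(t)/t on [3/2, 3); …
linearity at 1, 9/4, 9 turns ℳ[f](s) into 4 summed integrals
∫ over [0, 1) of t**3·t^(s-1) joins the sum
∫ over [1, 9/4) of 2*t**(13/4)·t^(s-1) joins the sum
the [9/4, 9) slice contributes ∫ t**(7/4)*log(sqrt(t))·t^(s-1) dt
∫ t**(1/4)·t^(s-1) over [9, ∞)

on [0, 1): t**3
on [1, 9/4): 2*t**(13/4)
on [9/4, 9): t**(7/4)*log(sqrt(t))
on [9, oo): t**(1/4)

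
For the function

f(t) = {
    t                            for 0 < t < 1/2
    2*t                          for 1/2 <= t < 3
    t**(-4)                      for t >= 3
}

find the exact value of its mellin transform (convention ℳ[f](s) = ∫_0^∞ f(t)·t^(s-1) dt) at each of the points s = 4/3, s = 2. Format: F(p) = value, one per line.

slice at 1/2, 3, transform all 3 pieces, and sum them
∫ over [0, 1/2) of t·t^(s-1) joins the sum
segment 1/2 to 3 holds 2*t; add its integral
over [3, ∞), the kernel integral of t**(-4) enters the sum

F(4/3) = 2**(2/3)*(-54 + 3895*6**(1/3))/1008
F(2) = 1297/72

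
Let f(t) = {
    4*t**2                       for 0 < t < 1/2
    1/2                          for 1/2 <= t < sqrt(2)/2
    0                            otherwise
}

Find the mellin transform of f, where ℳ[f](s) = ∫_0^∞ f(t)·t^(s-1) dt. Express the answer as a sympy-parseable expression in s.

undo the common scale on t: t**2 on [0, 1); 1/2 on [1, sqrt(2))
remove the power substitution first: t on [0, 1); 1/2 on [1, 2)
treat the 2 regions marked off by 1/2 separately and sum
over [0, 1/2), the kernel integral of 4*t**2 enters the sum
over [1/2, sqrt(2)/2), the kernel integral of 1/2 enters the sum

(2**(s/2)*(s + 2) + s - 2)/(2*2**s*s*(s + 2))
  Re(s) > -2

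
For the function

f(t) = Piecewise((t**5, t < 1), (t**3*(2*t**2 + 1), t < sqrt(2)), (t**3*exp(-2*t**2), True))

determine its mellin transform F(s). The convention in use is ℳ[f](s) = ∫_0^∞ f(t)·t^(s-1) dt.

remove the shared t-power first: t**4 on [0, 1); t**2*(2*t**2 + 1) on [1, sqrt(2)); t**2*exp(-2*t**2) on [sqrt(2), ∞)
peel off the power substitution: t**2 on [0, 1); t*(2*t + 1) on [1, 2); t*exp(-2*t) on [2, ∞)
reversing the shared t-power: t on [0, 1); 2*t + 1 on [1, 2); exp(-2*t) on [2, ∞)
integrate the 3 segments split at 1, sqrt(2), then add the results
on [0, 1): add ∫ t**5·t^(s-1) dt
segment 1 to sqrt(2) holds t**3*(2*t**2 + 1); add its integral
∫ t**3*exp(-2*t**2)·t^(s-1) over [sqrt(2), ∞)

(-16*2**s*(s + 3) - 16*2**s + 2**(s/2 + 1/2)*(s + 3)*(s + 5)*uppergamma(s/2 + 3/2, 4) + 80*2**(3*s/2 + 1/2)*(s + 3) + 32*2**(3*s/2 + 1/2))/(8*2**s*(s + 3)*(s + 5))
  Re(s) > -5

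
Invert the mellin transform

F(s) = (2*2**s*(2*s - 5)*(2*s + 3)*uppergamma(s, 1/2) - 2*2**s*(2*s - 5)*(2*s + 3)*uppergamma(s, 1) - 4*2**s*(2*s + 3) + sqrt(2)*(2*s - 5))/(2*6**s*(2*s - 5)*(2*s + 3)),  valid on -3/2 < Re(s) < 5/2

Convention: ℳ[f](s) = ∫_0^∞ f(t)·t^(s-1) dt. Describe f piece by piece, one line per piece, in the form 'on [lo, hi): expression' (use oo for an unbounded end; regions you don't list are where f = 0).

invert the common scale on t to get t**(3/2) on [0, 1/2); exp(-t) on [1/2, 1); t**(-5/2) on [1, ∞)
split f at 1/6, 1/3: ℳ[f](s) collects 3 kernel integrals
on [0, 1/6): add ∫ 3*sqrt(3)*t**(3/2)·t^(s-1) dt
for t in [1/6, 1/3): the term is ∫ exp(-3*t)·t^(s-1)
between 1/3 and ∞ the integrand is sqrt(3)/(27*t**(5/2))·t^(s-1)

on [0, 1/6): 3*sqrt(3)*t**(3/2)
on [1/6, 1/3): exp(-3*t)
on [1/3, oo): sqrt(3)/(27*t**(5/2))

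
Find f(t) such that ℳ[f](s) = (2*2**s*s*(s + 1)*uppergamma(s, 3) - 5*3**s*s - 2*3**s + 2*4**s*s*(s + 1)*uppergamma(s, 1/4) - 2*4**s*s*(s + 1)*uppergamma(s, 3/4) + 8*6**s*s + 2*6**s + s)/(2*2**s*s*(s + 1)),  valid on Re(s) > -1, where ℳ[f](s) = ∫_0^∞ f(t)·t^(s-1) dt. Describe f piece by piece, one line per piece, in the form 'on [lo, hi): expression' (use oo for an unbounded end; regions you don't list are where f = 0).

integrate the 4 segments split at 1/2, 3/2, 3, then add the results
over [0, 1/2), the kernel integral of t enters the sum
over [1/2, 3/2), the kernel integral of exp(-t/2) enters the sum
segment [3/2, 3) carries (t + 1); integrate it
for t in [3, ∞): the term is ∫ exp(-t)·t^(s-1)

on [0, 1/2): t
on [1/2, 3/2): exp(-t/2)
on [3/2, 3): t + 1
on [3, oo): exp(-t)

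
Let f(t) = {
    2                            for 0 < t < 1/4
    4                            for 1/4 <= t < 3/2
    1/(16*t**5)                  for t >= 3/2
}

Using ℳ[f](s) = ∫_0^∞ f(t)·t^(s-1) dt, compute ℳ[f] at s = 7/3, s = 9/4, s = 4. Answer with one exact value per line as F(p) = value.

F(7/3) = 2**(1/3)*(-54 + 3895*6**(1/3))/2016
F(9/4) = sqrt(2)*(-33 + 2380*6**(1/4))/1188
F(4) = 7837/1536

invert the shared t-power to get 2*t on [0, 1/4); 4*t on [1/4, 3/2); 1/(16*t**4) on [3/2, ∞)
the common scale on t comes off first: t on [0, 1/2); 2*t on [1/2, 3); t**(-4) on [3, ∞)
linearity at 1/4, 3/2 turns ℳ[f](s) into 3 summed integrals
∫ over [0, 1/4) of 2·t^(s-1) joins the sum
on [1/4, 3/2): add ∫ 4·t^(s-1) dt
the [3/2, ∞) slice contributes ∫ 1/(16*t**5)·t^(s-1) dt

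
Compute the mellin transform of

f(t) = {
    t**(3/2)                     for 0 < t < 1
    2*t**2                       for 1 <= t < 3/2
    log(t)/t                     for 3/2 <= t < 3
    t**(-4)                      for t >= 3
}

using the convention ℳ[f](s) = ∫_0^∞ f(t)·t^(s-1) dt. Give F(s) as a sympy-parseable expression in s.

along the cuts 1, 3/2, 3, ℳ[f](s) splits into 4 integrals
∫ over [0, 1) of t**(3/2)·t^(s-1) joins the sum
∫ over [1, 3/2) of 2*t**2·t^(s-1) joins the sum
for t in [3/2, 3): the term is ∫ log(t)/t·t^(s-1)
segment 3 to ∞ holds t**(-4); add its integral

(324*2**s*(s - 4)*(s + 2)*(s**2 - 2*s + 1) - 324*2**s*(s - 4)*(2*s + 3)*(s**2 - 2*s + 1) - 108*3**s*s*(s - 4)*(s + 2)*(2*s + 3)*log(3) + 108*3**s*s*(s - 4)*(s + 2)*(2*s + 3)*log(2) - 108*3**s*(s - 4)*(s + 2)*(2*s + 3)*log(2) + 108*3**s*(s - 4)*(s + 2)*(2*s + 3) + 108*3**s*(s - 4)*(s + 2)*(2*s + 3)*log(3) + 729*3**s*(s - 4)*(2*s + 3)*(s**2 - 2*s + 1) + 54*6**s*s*(s - 4)*(s + 2)*(2*s + 3)*log(3) - 54*6**s*(s - 4)*(s + 2)*(2*s + 3)*log(3) - 54*6**s*(s - 4)*(s + 2)*(2*s + 3) - 2*6**s*(s + 2)*(2*s + 3)*(s**2 - 2*s + 1))/(162*2**s*(s - 4)*(s + 2)*(2*s + 3)*(s**2 - 2*s + 1))
  -3/2 < Re(s) < 4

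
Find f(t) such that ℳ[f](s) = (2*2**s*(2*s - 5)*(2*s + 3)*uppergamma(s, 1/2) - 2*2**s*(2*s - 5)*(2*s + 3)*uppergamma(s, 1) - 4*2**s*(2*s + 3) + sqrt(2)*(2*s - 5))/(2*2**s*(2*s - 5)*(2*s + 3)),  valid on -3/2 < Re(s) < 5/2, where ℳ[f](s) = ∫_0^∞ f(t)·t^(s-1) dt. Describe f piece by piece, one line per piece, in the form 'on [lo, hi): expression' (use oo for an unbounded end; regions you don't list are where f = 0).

on [0, 1/2): t**(3/2)
on [1/2, 1): exp(-t)
on [1, oo): t**(-5/2)

decompose at 1/2, 1; ℳ[f](s) sums the 3 pieces' integrals
∫ t**(3/2)·t^(s-1) over [0, 1/2)
for t in [1/2, 1): the term is ∫ exp(-t)·t^(s-1)
segment [1, ∞) carries t**(-5/2); integrate it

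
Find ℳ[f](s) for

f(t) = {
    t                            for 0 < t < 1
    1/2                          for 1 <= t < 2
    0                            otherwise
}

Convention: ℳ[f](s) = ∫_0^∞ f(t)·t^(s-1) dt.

(2**s*(s + 1) + s - 1)/(2*s*(s + 1))
  Re(s) > -1

f breaks at 1 into 2 integrals to sum
piece [0, 1): integrate t against the kernel
[1, 2) adds the kernel integral of 1/2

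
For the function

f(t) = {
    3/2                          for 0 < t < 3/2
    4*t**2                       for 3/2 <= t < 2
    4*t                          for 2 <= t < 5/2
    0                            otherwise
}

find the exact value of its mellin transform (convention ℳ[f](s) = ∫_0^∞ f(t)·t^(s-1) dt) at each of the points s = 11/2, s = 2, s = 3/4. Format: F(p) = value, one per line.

F(11/2) = -12393*sqrt(6)/3520 + 5632*sqrt(2)/195 + 15625*sqrt(10)/208
F(2) = 547/24
F(3/4) = 2**(1/4)*(-49*3**(3/4) + 96*sqrt(2) + 220*5**(3/4))/77

summing 3 kernel integrals split by 3/2, 2 yields ℳ[f](s)
on [0, 3/2) integrate f = 3/2 against the kernel
for t in [3/2, 2): the term is ∫ 4*t**2·t^(s-1)
between 2 and 5/2 the integrand is 4*t·t^(s-1)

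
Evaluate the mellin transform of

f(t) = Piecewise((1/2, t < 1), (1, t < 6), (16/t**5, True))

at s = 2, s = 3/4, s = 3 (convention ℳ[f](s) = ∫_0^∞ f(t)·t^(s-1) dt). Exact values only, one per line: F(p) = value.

F(2) = 5759/324
F(3/4) = -2/3 + 5510*6**(3/4)/4131
F(3) = 1297/18

invert the shared t-power to get t/2 on [0, 1); t on [1, 6); 16/t**4 on [6, ∞)
remove the common scale on t first: t on [0, 1/2); 2*t on [1/2, 3); t**(-4) on [3, ∞)
cuts at 1, 6: linearity sums the 3 kernel integrals
on [0, 1): add ∫ 1/2·t^(s-1) dt
[1, 6) adds the kernel integral of 1
on [6, ∞): add ∫ 16/t**5·t^(s-1) dt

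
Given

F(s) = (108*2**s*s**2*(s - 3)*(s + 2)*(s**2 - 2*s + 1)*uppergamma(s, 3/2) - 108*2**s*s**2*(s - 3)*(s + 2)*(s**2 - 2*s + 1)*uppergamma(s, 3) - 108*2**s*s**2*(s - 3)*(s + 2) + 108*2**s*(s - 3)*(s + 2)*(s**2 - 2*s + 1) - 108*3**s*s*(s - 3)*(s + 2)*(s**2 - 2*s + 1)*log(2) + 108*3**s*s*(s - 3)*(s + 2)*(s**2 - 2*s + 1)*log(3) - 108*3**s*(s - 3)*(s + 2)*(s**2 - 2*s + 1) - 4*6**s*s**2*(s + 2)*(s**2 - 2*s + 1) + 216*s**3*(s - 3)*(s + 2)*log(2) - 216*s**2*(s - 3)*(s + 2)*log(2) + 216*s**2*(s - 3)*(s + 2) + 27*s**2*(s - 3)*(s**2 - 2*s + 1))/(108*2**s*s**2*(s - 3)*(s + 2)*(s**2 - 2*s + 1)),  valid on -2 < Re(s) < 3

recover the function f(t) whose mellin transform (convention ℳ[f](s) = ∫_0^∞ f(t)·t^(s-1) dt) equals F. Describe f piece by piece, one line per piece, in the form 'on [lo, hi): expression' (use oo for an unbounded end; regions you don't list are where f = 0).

summing 5 kernel integrals split by 1/2, 1, 3/2, 3 yields ℳ[f](s)
∫ t**2·t^(s-1) over [0, 1/2)
segment [1/2, 1) carries log(t)/t; integrate it
over [1, 3/2), the kernel integral of log(t) enters the sum
for t in [3/2, 3): the term is ∫ exp(-t)·t^(s-1)
over [3, ∞), the kernel integral of t**(-3) enters the sum

on [0, 1/2): t**2
on [1/2, 1): log(t)/t
on [1, 3/2): log(t)
on [3/2, 3): exp(-t)
on [3, oo): t**(-3)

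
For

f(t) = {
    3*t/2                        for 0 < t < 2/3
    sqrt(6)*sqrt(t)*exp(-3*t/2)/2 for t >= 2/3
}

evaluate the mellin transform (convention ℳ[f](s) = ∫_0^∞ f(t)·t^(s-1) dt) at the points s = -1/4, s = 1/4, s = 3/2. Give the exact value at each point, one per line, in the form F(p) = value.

F(-1/4) = 24**(1/4)*(3*uppergamma(1/4, 1) + 4)/6
F(1/4) = 54**(1/4)*(5*uppergamma(3/4, 1) + 4)/15
F(3/2) = 4*sqrt(6)*(E + 5)*exp(-1)/45

strip the common scale on t: t on [0, 1); sqrt(t)*exp(-t) on [1, ∞)
strip the shared t-power: sqrt(t) on [0, 1); exp(-t) on [1, ∞)
the 2 pieces separated at 2/3 each add one integral
between 0 and 2/3 the integrand is 3*t/2·t^(s-1)
on [2/3, ∞): add ∫ sqrt(6)*sqrt(t)*exp(-3*t/2)/2·t^(s-1) dt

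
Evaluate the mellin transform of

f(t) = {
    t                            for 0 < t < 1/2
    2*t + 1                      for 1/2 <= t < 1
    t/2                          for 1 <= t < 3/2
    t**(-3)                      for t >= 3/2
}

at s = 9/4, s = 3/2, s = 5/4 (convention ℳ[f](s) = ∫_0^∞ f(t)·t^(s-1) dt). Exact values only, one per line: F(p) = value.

F(9/4) = 2**(3/4)*(-70 + 424*2**(1/4) + 659*3**(1/4))/936
F(3/2) = -13*sqrt(2)/60 + 403*sqrt(6)/1080 + 19/15
F(5/4) = 2**(3/4)*(-322 + 475*3**(1/4) + 924*2**(1/4))/1260

split f at 1/2, 1, 3/2: ℳ[f](s) collects 4 kernel integrals
segment 0 to 1/2 holds t; add its integral
piece [1/2, 1): integrate (2*t + 1) against the kernel
segment [1, 3/2) carries t/2; integrate it
segment [3/2, ∞) carries t**(-3); integrate it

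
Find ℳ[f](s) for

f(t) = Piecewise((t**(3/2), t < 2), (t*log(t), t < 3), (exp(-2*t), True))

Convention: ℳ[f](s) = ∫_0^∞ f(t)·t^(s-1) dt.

(-12**s*s*(2*s + 3)*log(4) - 12**s*(2*s + 3)*log(4) + 12**s*(4*s + 6) + 12**s*sqrt(2)*(4*s**2 + 8*s + 4) + 3*18**s*s*(2*s + 3)*log(3) + 18**s*(-6*s - 9) + 3*18**s*(2*s + 3)*log(3) + 3**s*(2*s + 3)*(s**2 + 2*s + 1)*uppergamma(s, 6))/(6**s*(2*s + 3)*(s**2 + 2*s + 1))
  Re(s) > -3/2

decompose at 2, 3; ℳ[f](s) sums the 3 pieces' integrals
on [0, 2): add ∫ t**(3/2)·t^(s-1) dt
piece [2, 3): integrate t*log(t) against the kernel
segment 3 to ∞ holds exp(-2*t); add its integral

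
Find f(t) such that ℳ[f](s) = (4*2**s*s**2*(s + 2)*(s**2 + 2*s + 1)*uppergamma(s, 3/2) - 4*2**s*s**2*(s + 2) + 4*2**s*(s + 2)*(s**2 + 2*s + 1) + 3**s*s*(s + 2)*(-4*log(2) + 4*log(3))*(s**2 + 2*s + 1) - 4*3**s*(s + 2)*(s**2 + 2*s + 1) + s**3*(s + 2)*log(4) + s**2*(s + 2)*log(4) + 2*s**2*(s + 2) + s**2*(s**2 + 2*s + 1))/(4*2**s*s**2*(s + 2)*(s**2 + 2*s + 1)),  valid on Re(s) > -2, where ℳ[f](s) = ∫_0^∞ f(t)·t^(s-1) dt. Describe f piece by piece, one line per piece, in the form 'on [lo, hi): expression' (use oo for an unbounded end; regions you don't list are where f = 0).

split f at 1/2, 1, 3/2: ℳ[f](s) collects 4 kernel integrals
segment [0, 1/2) carries t**2; integrate it
∫ t*log(t)·t^(s-1) over [1/2, 1)
∫ log(t)·t^(s-1) over [1, 3/2)
∫ exp(-t)·t^(s-1) over [3/2, ∞)

on [0, 1/2): t**2
on [1/2, 1): t*log(t)
on [1, 3/2): log(t)
on [3/2, oo): exp(-t)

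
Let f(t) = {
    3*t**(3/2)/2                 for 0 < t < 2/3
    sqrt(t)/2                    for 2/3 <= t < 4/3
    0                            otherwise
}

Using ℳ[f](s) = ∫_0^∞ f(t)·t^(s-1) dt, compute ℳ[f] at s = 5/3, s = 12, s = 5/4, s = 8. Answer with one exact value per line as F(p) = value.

F(5/3) = 4*2**(1/6)*3**(5/6)*(7 + 76*2**(1/6))/2223
F(12) = 94208*sqrt(6)/1076168025 + 33554432*sqrt(3)/39858075
F(5/4) = 4*2**(3/4)*3**(1/4)*(3 + 22*2**(3/4))/693
F(8) = 1280*sqrt(6)/2119203 + 131072*sqrt(3)/334611

remove the shared t-power first: 3*t/2 on [0, 2/3); 1/2 on [2/3, 4/3)
undo the common scale on t: t on [0, 1); 1/2 on [1, 2)
treat the 2 regions marked off by 2/3 separately and sum
segment 0 to 2/3 holds 3*t**(3/2)/2; add its integral
for t in [2/3, 4/3): the term is ∫ sqrt(t)/2·t^(s-1)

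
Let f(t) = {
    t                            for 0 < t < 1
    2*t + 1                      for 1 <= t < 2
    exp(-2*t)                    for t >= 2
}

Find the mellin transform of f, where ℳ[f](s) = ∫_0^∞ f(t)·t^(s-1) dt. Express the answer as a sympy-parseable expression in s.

(2**s*s*(s + 1)*uppergamma(s, 4) - 2*4**s*s - 4**s + 5*8**s*s + 8**s)/(4**s*s*(s + 1))
  Re(s) > -1

linearity at 1, 2 turns ℳ[f](s) into 3 summed integrals
segment 0 to 1 holds t; add its integral
∫ over [1, 2) of (2*t + 1)·t^(s-1) joins the sum
on [2, ∞): add ∫ exp(-2*t)·t^(s-1) dt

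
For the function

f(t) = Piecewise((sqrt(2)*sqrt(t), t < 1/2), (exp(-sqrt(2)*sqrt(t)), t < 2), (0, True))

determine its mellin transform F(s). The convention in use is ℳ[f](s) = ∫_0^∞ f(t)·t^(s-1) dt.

undo the common scale on t: sqrt(t) on [0, 1); exp(-sqrt(t)) on [1, 4)
back out the power substitution: t on [0, 1); exp(-t) on [1, 2)
summing 2 kernel integrals split by 1/2 yields ℳ[f](s)
for t in [0, 1/2): the term is ∫ sqrt(2)*sqrt(t)·t^(s-1)
[1/2, 2) adds the kernel integral of exp(-sqrt(2)*sqrt(t))

2*((2*s + 1)*uppergamma(2*s, 1) - (2*s + 1)*uppergamma(2*s, 2) + 1)/(2**s*(2*s + 1))
  Re(s) > -1/2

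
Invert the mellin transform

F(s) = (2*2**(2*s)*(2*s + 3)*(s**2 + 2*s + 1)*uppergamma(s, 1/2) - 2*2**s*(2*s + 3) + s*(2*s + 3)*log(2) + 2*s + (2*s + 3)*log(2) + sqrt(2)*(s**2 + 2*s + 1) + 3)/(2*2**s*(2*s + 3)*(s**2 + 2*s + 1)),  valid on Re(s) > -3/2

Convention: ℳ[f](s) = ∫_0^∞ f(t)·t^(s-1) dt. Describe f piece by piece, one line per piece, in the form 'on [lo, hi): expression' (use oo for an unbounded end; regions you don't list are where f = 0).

on [0, 1/2): t**(3/2)
on [1/2, 1): t*log(t)
on [1, oo): exp(-t/2)

decompose at 1/2, 1; ℳ[f](s) sums the 3 pieces' integrals
[0, 1/2) adds the kernel integral of t**(3/2)
segment 1/2 to 1 holds t*log(t); add its integral
[1, ∞) adds the kernel integral of exp(-t/2)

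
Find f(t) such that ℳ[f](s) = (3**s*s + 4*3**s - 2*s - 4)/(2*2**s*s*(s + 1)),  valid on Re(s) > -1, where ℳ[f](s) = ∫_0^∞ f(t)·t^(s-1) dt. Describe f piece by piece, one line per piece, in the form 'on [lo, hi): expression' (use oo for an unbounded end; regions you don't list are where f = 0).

breakpoints 1/2: one integral from each of the 2 segments
for t in [0, 1/2): the term is ∫ t·t^(s-1)
piece [1/2, 3/2): integrate (2 - t) against the kernel

on [0, 1/2): t
on [1/2, 3/2): 2 - t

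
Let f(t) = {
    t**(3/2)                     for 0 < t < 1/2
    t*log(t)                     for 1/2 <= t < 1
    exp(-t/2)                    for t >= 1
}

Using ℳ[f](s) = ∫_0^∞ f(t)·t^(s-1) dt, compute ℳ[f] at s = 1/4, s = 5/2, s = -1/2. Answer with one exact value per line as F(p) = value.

F(1/4) = 2**(3/4)*(-112*2**(1/4) + 25*sqrt(2) + 70*log(2) + 56 + 175*sqrt(2)*uppergamma(1/4, 1/2))/350
F(5/2) = -207/3136 + sqrt(2)/196 + sqrt(2)*log(2)/56 + 3*sqrt(2)*sqrt(pi)*erfc(sqrt(2)/2) + 8*exp(-1/2)
F(-1/2) = -7/2 - sqrt(2)*sqrt(pi)*erfc(sqrt(2)/2) + sqrt(2)*log(2) + 2*exp(-1/2) + 2*sqrt(2)

summing 3 kernel integrals split by 1/2, 1 yields ℳ[f](s)
piece [0, 1/2): integrate t**(3/2) against the kernel
[1/2, 1) adds the kernel integral of t*log(t)
[1, ∞) adds the kernel integral of exp(-t/2)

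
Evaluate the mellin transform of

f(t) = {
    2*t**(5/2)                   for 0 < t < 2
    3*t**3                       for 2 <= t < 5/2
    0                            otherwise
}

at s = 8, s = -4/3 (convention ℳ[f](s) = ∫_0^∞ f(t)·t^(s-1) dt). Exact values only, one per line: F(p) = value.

linearity at 2 turns ℳ[f](s) into 2 summed integrals
[0, 2) adds the kernel integral of 2*t**(5/2)
segment 2 to 5/2 holds 3*t**3; add its integral

F(8) = 4096*sqrt(2)/21 + 133901463/22528
F(-4/3) = -18*2**(2/3)/5 + 24*2**(1/6)/7 + 9*2**(1/3)*5**(2/3)/4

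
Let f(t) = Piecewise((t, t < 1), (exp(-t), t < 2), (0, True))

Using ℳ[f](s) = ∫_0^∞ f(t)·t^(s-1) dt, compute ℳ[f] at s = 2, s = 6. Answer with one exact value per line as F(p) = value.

along the cuts 1, ℳ[f](s) splits into 2 integrals
[0, 1) adds the kernel integral of t
on [1, 2) integrate f = exp(-t) against the kernel

F(2) = -3*exp(-2) + 1/3 + 2*exp(-1)
F(6) = -872*exp(-2) + 1/7 + 326*exp(-1)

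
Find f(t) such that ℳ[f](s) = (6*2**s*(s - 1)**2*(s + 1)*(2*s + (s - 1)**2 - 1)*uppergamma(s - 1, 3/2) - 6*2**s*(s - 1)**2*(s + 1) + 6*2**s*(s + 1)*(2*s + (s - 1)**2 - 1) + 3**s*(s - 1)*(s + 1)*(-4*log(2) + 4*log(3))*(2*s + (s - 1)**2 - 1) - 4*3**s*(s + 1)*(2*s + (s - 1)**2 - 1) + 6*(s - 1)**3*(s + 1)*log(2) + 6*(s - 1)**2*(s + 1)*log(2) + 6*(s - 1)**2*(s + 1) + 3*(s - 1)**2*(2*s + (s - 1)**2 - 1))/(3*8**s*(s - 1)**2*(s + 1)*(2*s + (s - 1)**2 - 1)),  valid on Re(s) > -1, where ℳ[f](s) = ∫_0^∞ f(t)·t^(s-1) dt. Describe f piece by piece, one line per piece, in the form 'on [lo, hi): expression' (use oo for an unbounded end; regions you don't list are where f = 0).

on [0, 1/8): 8*t
on [1/8, 1/4): 2*log(4*t)
on [1/4, 3/8): log(4*t)/(2*t)
on [3/8, oo): exp(-4*t)/(2*t)

reversing the common scale on t: 4*t on [0, 1/4); 2*log(2*t) on [1/4, 1/2); log(2*t)/t on [1/2, 3/4); …
invert the shared t-power to get 4*t**2 on [0, 1/4); 2*t*log(2*t) on [1/4, 1/2); log(2*t) on [1/2, 3/4); …
back out the common scale on t: t**2 on [0, 1/2); t*log(t) on [1/2, 1); log(t) on [1, 3/2); …
linearity at 1/8, 1/4, 3/8 turns ℳ[f](s) into 4 summed integrals
[0, 1/8) adds the kernel integral of 8*t
∫ over [1/8, 1/4) of 2*log(4*t)·t^(s-1) joins the sum
segment [1/4, 3/8) carries log(4*t)/(2*t); integrate it
piece [3/8, ∞): integrate exp(-4*t)/(2*t) against the kernel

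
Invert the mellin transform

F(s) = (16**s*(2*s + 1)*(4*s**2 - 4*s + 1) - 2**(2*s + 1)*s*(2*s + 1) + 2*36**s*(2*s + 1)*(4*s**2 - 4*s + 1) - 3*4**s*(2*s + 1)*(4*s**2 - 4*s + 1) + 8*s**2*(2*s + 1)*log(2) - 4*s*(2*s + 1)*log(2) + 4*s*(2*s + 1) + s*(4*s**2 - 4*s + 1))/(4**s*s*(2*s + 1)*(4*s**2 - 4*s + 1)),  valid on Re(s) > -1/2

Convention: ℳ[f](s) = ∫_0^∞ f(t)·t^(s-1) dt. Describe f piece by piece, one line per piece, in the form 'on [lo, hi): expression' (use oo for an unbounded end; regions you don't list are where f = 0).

on [0, 1/4): sqrt(t)
on [1/4, 1): log(sqrt(t))/sqrt(t)
on [1, 4): 3
on [4, 9): 2

the power substitution comes off first: t on [0, 1/2); log(t)/t on [1/2, 1); 3 on [1, 2); …
cuts at 1/4, 1, 4: linearity sums the 4 kernel integrals
over [0, 1/4), the kernel integral of sqrt(t) enters the sum
piece [1/4, 1): integrate log(sqrt(t))/sqrt(t) against the kernel
segment 1 to 4 holds 3; add its integral
for t in [4, 9): the term is ∫ 2·t^(s-1)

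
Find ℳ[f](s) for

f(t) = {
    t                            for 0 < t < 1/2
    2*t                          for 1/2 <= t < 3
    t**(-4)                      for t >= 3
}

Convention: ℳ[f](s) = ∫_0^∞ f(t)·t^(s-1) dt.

(970*6**s*s - 3890*6**s - 81*s + 324)/(162*2**s*(s**2 - 3*s - 4))
  -1 < Re(s) < 4

along the cuts 1/2, 3, ℳ[f](s) splits into 3 integrals
between 0 and 1/2 the integrand is t·t^(s-1)
between 1/2 and 3 the integrand is 2*t·t^(s-1)
the [3, ∞) slice contributes ∫ t**(-4)·t^(s-1) dt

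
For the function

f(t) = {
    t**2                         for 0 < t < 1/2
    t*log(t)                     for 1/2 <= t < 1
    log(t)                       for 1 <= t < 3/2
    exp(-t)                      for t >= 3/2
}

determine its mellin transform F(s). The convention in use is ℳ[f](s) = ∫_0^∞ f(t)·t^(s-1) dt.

(4*2**s*s**2*(s + 2)*(s**2 + 2*s + 1)*uppergamma(s, 3/2) - 4*2**s*s**2*(s + 2) + 4*2**s*(s + 2)*(s**2 + 2*s + 1) + 3**s*s*(s + 2)*(-4*log(2) + 4*log(3))*(s**2 + 2*s + 1) - 4*3**s*(s + 2)*(s**2 + 2*s + 1) + s**3*(s + 2)*log(4) + s**2*(s + 2)*log(4) + 2*s**2*(s + 2) + s**2*(s**2 + 2*s + 1))/(4*2**s*s**2*(s + 2)*(s**2 + 2*s + 1))
  Re(s) > -2

decompose at 1/2, 1, 3/2; ℳ[f](s) sums the 4 pieces' integrals
[0, 1/2) adds the kernel integral of t**2
∫ t*log(t)·t^(s-1) over [1/2, 1)
for t in [1, 3/2): the term is ∫ log(t)·t^(s-1)
segment 3/2 to ∞ holds exp(-t); add its integral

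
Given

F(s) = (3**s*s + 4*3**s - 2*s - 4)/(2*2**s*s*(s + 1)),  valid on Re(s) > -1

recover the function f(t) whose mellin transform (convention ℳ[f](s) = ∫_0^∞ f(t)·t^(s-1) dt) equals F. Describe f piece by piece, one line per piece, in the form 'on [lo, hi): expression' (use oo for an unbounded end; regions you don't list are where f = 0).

treat the 2 regions marked off by 1/2 separately and sum
on [0, 1/2) integrate f = t against the kernel
on [1/2, 3/2) integrate f = (2 - t) against the kernel

on [0, 1/2): t
on [1/2, 3/2): 2 - t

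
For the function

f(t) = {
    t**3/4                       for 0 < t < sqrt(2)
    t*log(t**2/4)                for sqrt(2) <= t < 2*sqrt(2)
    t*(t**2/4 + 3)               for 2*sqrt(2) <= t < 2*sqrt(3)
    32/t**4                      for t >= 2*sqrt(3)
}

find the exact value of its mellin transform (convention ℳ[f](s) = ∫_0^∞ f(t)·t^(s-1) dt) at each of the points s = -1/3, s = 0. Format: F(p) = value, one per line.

peel off the shared t-power: t**2/4 on [0, sqrt(2)); log(t**2/4) on [sqrt(2), 2*sqrt(2)); t**2/4 + 3 on [2*sqrt(2), 2*sqrt(3)); …
back out the common scale on t: t**2 on [0, sqrt(2)/2); log(t**2) on [sqrt(2)/2, sqrt(2)); t**2 + 3 on [sqrt(2), sqrt(3)); …
back out the power substitution: t on [0, 1/2); log(t) on [1/2, 2); t + 3 on [2, 3); …
along the cuts sqrt(2), 2*sqrt(2), 2*sqrt(3), ℳ[f](s) splits into 4 integrals
piece [0, sqrt(2)): integrate t**3/4 against the kernel
segment [sqrt(2), 2*sqrt(2)) carries t*log(t**2/4); integrate it
over [2*sqrt(2), 2*sqrt(3)), the kernel integral of t*(t**2/4 + 3) enters the sum
∫ 32/t**4·t^(s-1) over [2*sqrt(3), ∞)

F(-1/3) = -39/2 + 2**(2/3)*3**(5/6)/117 + log(2**(3*2**(1/3)/2 + 3)) + 75*2**(1/3)/16 + 45*12**(1/3)/8
F(0) = sqrt(2)*(-330 + sqrt(2) + 108*log(2) + 144*sqrt(6))/36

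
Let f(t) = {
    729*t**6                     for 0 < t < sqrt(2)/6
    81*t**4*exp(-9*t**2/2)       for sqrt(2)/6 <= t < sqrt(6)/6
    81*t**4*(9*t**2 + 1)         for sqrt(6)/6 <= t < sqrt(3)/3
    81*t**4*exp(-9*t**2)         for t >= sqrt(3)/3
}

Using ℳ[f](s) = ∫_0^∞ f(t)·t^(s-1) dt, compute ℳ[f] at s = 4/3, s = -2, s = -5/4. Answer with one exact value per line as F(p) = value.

undo the common scale on t: t**6 on [0, sqrt(2)/2); t**4*exp(-t**2/2) on [sqrt(2)/2, sqrt(6)/2); t**4*(t**2 + 1) on [sqrt(6)/2, sqrt(3)); …
back out the power substitution: t**3 on [0, 1/2); t**2*exp(-t/2) on [1/2, 3/2); t**2*(t + 1) on [3/2, 3); …
undo the shared t-power: t on [0, 1/2); exp(-t/2) on [1/2, 3/2); t + 1 on [3/2, 3); …
breakpoints sqrt(2)/6, sqrt(6)/6, sqrt(3)/3: one integral from each of the 4 segments
for t in [0, sqrt(2)/6): the term is ∫ 729*t**6·t^(s-1)
segment [sqrt(2)/6, sqrt(6)/6) carries 81*t**4*exp(-9*t**2/2); integrate it
between sqrt(6)/6 and sqrt(3)/3 the integrand is 81*t**4*(9*t**2 + 1)·t^(s-1)
[sqrt(3)/3, ∞) adds the kernel integral of 81*t**4*exp(-9*t**2)

F(4/3) = -2*6**(2/3)*uppergamma(8/3, 3/4)/9 - 207*6**(1/3)/1408 + 18**(1/3)/1056 + 3**(2/3)*uppergamma(8/3, 3)/18 + 2*6**(2/3)*uppergamma(8/3, 1/4)/9 + 315*3**(1/3)/176
F(-2) = -9*exp(-3/4) + 9*exp(-3)/2 + 9*exp(-1/4) + 45/2
F(-5/4) = 3*2**(5/8)*3**(1/4)*(-426*3**(3/8) - 418*2**(3/4)*uppergamma(11/8, 3/4) + 22 + 209*2**(3/8)*uppergamma(11/8, 3) + 418*2**(3/4)*uppergamma(11/8, 1/4) + 1248*6**(3/8))/836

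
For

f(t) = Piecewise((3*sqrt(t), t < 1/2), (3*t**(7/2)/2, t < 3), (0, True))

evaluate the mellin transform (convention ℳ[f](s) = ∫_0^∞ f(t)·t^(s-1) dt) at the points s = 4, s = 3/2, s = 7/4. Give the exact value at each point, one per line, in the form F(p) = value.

F(4) = 77*sqrt(2)/3840 + 2187*sqrt(3)/5
F(3/2) = 4689/64
F(7/4) = 109*2**(3/4)/672 + 486*3**(1/4)/7

slice at 1/2, transform all 2 pieces, and sum them
∫ over [0, 1/2) of 3*sqrt(t)·t^(s-1) joins the sum
∫ 3*t**(7/2)/2·t^(s-1) over [1/2, 3)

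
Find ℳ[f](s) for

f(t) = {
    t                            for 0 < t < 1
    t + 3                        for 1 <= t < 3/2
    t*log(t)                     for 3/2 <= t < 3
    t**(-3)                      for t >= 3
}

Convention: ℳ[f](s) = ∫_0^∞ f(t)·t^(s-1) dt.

summing 4 kernel integrals split by 1, 3/2, 3 yields ℳ[f](s)
∫ t·t^(s-1) over [0, 1)
on [1, 3/2): add ∫ (t + 3)·t^(s-1) dt
segment 3/2 to 3 holds t*log(t); add its integral
between 3 and ∞ the integrand is t**(-3)·t^(s-1)

(-162*2**s*s*(s - 3)*(s**2 + 2*s + 1) - 162*2**s*(s - 3)*(s**2 + 2*s + 1) - 81*3**s*s**2*(s - 3)*(s + 1)*log(3) + 81*3**s*s**2*(s - 3)*(s + 1)*log(2) - 81*3**s*s*(s - 3)*(s + 1)*log(3) + 81*3**s*s*(s - 3)*(s + 1)*log(2) + 81*3**s*s*(s - 3)*(s + 1) + 243*3**s*s*(s - 3)*(s**2 + 2*s + 1) + 162*3**s*(s - 3)*(s**2 + 2*s + 1) + 162*6**s*s**2*(s - 3)*(s + 1)*log(3) - 162*6**s*s*(s - 3)*(s + 1) + 162*6**s*s*(s - 3)*(s + 1)*log(3) - 2*6**s*s*(s + 1)*(s**2 + 2*s + 1))/(54*2**s*s*(s - 3)*(s + 1)*(s**2 + 2*s + 1))
  -1 < Re(s) < 3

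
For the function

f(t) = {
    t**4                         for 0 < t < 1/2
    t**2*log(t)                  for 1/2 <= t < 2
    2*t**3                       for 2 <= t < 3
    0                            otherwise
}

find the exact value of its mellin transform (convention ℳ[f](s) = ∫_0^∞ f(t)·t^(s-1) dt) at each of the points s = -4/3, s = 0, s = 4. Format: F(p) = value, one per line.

back out the shared t-power: t**2 on [0, 1/2); log(t) on [1/2, 2); 2*t on [2, 3)
cuts at 1/2, 2: linearity sums the 3 kernel integrals
between 0 and 1/2 the integrand is t**4·t^(s-1)
piece [1/2, 2): integrate t**2*log(t) against the kernel
segment 2 to 3 holds 2*t**3; add its integral

F(-4/3) = 3*2**(1/3)*(-496*2**(1/3) + 125 + log(2**(80 + 160*2**(1/3))) + 192*6**(2/3))/320
F(0) = 17*log(2)/8 + 2255/192
F(4) = 4097*log(2)/384 + 8408191/14336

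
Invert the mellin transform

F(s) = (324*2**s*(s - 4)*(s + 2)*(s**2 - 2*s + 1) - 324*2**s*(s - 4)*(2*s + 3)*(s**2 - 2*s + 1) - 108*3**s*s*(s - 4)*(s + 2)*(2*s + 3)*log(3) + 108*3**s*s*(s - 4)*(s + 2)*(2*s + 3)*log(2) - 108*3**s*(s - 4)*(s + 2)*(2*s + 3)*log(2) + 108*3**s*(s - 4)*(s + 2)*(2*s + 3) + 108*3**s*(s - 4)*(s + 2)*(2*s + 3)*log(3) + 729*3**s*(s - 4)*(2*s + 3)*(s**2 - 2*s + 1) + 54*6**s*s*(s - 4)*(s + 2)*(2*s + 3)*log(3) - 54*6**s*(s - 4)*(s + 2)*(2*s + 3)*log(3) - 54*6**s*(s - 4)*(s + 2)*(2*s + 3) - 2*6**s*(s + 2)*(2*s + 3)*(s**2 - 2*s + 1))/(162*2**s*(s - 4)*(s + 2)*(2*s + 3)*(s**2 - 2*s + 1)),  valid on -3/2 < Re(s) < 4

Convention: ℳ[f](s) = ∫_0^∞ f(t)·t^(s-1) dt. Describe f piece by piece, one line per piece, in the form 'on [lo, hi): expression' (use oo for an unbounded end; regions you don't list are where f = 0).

linearity at 1, 3/2, 3 turns ℳ[f](s) into 4 summed integrals
∫ t**(3/2)·t^(s-1) over [0, 1)
∫ 2*t**2·t^(s-1) over [1, 3/2)
on [3/2, 3) integrate f = log(t)/t against the kernel
∫ t**(-4)·t^(s-1) over [3, ∞)

on [0, 1): t**(3/2)
on [1, 3/2): 2*t**2
on [3/2, 3): log(t)/t
on [3, oo): t**(-4)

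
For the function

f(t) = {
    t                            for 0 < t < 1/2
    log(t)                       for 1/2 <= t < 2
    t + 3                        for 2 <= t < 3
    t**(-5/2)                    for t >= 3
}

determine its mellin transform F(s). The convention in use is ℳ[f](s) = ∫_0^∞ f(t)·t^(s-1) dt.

f breaks at 1/2, 2, 3 into 4 integrals to sum
∫ t·t^(s-1) over [0, 1/2)
segment 1/2 to 2 holds log(t); add its integral
segment 2 to 3 holds (t + 3); add its integral
for t in [3, ∞): the term is ∫ t**(-5/2)·t^(s-1)

(-270*2**(2*s)*s**2*(2*s - 5) + 54*2**(2*s)*s*(s + 1)*(2*s - 5)*log(2) - 162*2**(2*s)*s*(2*s - 5) - 54*2**(2*s)*(s + 1)*(2*s - 5) - 4*sqrt(3)*6**s*s**2*(s + 1) + 324*6**s*s**2*(2*s - 5) + 162*6**s*s*(2*s - 5) + 27*s**2*(2*s - 5) + 54*s*(s + 1)*(2*s - 5)*log(2) + (2*s - 5)*(54*s + 54))/(54*2**s*s**2*(s + 1)*(2*s - 5))
  -1 < Re(s) < 5/2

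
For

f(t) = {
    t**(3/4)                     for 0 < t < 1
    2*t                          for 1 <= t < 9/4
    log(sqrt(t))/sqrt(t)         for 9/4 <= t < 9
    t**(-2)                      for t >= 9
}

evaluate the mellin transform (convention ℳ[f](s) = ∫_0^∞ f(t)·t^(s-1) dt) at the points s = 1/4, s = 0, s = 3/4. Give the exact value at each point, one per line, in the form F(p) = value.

F(1/4) = -1508*sqrt(3)/567 - 4*sqrt(3)*log(3)/3 - 4*sqrt(6)*log(2)/3 - 3/5 + 4*sqrt(6)*log(3)/3 + 67*sqrt(6)/15
F(0) = log(6**(2/3)/4) + 365/81
F(3/4) = -1076*sqrt(3)/135 - 10/21 + log(2**(2*sqrt(6))*3**(-2*sqrt(6) + 4*sqrt(3))) + 83*sqrt(6)/14

remove the power substitution first: t**(3/2) on [0, 1); 2*t**2 on [1, 3/2); log(t)/t on [3/2, 3); …
the 4 pieces separated at 1, 9/4, 9 each add one integral
on [0, 1) integrate f = t**(3/4) against the kernel
∫ 2*t·t^(s-1) over [1, 9/4)
over [9/4, 9), the kernel integral of log(sqrt(t))/sqrt(t) enters the sum
between 9 and ∞ the integrand is t**(-2)·t^(s-1)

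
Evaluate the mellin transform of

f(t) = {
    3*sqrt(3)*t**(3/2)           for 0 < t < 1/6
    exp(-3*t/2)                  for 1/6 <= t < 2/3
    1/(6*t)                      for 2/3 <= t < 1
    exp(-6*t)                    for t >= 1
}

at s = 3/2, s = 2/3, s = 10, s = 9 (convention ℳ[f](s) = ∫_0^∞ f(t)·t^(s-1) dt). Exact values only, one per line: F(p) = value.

F(3/2) = -sqrt(6)/9 - 2*sqrt(6)*exp(-1)/9 - sqrt(6)*sqrt(pi)*erfc(1)/9 + sqrt(6)*sqrt(pi)*erfc(sqrt(6))/72 + exp(-6)/6 + sqrt(3)/216 + sqrt(6)*exp(-1/4)/9 + sqrt(6)*sqrt(pi)*erfc(1/2)/9 + 1/3
F(2/3) = -1/2 - 12**(1/3)*uppergamma(2/3, 1)/3 + 6**(1/3)*uppergamma(2/3, 6)/6 + 2**(5/6)*3**(1/3)/52 + 12**(1/3)/4 + 12**(1/3)*uppergamma(2/3, 1/4)/3
F(10) = -1010083840*exp(-1)/59049 + sqrt(2)/2781444096 + 12935*exp(-6)/5832 + 19171/1062882 + 122145247909*exp(-1/4)/15116544
F(9) = -56115712*exp(-1)/19683 + sqrt(2)/423263232 + 11963*exp(-6)/8748 + 6305/314928 + 3392923553*exp(-1/4)/2519424

remove the common scale on t first: t**(3/2) on [0, 1/2); exp(-t/2) on [1/2, 2); 1/(2*t) on [2, 3); …
summing 4 kernel integrals split by 1/6, 2/3, 1 yields ℳ[f](s)
segment [0, 1/6) carries 3*sqrt(3)*t**(3/2); integrate it
between 1/6 and 2/3 the integrand is exp(-3*t/2)·t^(s-1)
on [2/3, 1): add ∫ 1/(6*t)·t^(s-1) dt
[1, ∞) adds the kernel integral of exp(-6*t)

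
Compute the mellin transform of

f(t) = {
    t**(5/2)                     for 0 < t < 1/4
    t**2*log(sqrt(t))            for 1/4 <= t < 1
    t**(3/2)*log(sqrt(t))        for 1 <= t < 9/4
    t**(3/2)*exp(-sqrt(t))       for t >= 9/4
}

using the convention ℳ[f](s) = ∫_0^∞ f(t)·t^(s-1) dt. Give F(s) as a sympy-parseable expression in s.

peel off the shared t-power: t**2 on [0, 1/4); t**(3/2)*log(sqrt(t)) on [1/4, 1); t*log(sqrt(t)) on [1, 9/4); …
the shared t-power comes off first: t on [0, 1/4); sqrt(t)*log(sqrt(t)) on [1/4, 1); log(sqrt(t)) on [1, 9/4); …
the power substitution comes off first: t**2 on [0, 1/2); t*log(t) on [1/2, 1); log(t) on [1, 3/2); …
linearity at 1/4, 1, 9/4 turns ℳ[f](s) into 4 summed integrals
on [0, 1/4): add ∫ t**(5/2)·t^(s-1) dt
on [1/4, 1): add ∫ t**2*log(sqrt(t))·t^(s-1) dt
segment [1, 9/4) carries t**(3/2)*log(sqrt(t)); integrate it
[9/4, ∞) adds the kernel integral of t**(3/2)*exp(-sqrt(t))

(32*2**(2*s)*(2*s + 3)**2*(2*s + 5)*(4*s + (2*s + 3)**2 + 7)*uppergamma(2*s + 3, 3/2) - 32*2**(2*s)*(2*s + 3)**2*(2*s + 5) + 32*2**(2*s)*(2*s + 5)*(4*s + (2*s + 3)**2 + 7) - 108*3**(2*s)*(2*s + 5)*(4*s + (2*s + 3)**2 + 7) + 9**s*(2*s + 3)*(2*s + 5)*(-108*log(2) + 108*log(3))*(4*s + (2*s + 3)**2 + 7) + (2*s + 3)**3*(2*s + 5)*log(4) + (2*s + 3)**2*(2*s + 5)*log(4) + 2*(2*s + 3)**2*(2*s + 5) + (2*s + 3)**2*(4*s + (2*s + 3)**2 + 7))/(16*2**(2*s)*(2*s + 3)**2*(2*s + 5)*(4*s + (2*s + 3)**2 + 7))
  Re(s) > -5/2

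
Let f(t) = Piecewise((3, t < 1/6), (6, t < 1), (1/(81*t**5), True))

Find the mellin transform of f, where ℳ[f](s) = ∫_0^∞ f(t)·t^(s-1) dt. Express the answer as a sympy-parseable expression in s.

(485*6**s*s - 2430*6**s - 243*s + 1215)/(81*6**s*s*(s - 5))
  0 < Re(s) < 5

back out the shared t-power: 3*t on [0, 1/6); 6*t on [1/6, 1); 1/(81*t**4) on [1, ∞)
strip the common scale on t: 3*t/2 on [0, 1/3); 3*t on [1/3, 2); 16/(81*t**4) on [2, ∞)
undo the common scale on t: t on [0, 1/2); 2*t on [1/2, 3); t**(-4) on [3, ∞)
decompose at 1/6, 1; ℳ[f](s) sums the 3 pieces' integrals
∫ 3·t^(s-1) over [0, 1/6)
over [1/6, 1), the kernel integral of 6 enters the sum
for t in [1, ∞): the term is ∫ 1/(81*t**5)·t^(s-1)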